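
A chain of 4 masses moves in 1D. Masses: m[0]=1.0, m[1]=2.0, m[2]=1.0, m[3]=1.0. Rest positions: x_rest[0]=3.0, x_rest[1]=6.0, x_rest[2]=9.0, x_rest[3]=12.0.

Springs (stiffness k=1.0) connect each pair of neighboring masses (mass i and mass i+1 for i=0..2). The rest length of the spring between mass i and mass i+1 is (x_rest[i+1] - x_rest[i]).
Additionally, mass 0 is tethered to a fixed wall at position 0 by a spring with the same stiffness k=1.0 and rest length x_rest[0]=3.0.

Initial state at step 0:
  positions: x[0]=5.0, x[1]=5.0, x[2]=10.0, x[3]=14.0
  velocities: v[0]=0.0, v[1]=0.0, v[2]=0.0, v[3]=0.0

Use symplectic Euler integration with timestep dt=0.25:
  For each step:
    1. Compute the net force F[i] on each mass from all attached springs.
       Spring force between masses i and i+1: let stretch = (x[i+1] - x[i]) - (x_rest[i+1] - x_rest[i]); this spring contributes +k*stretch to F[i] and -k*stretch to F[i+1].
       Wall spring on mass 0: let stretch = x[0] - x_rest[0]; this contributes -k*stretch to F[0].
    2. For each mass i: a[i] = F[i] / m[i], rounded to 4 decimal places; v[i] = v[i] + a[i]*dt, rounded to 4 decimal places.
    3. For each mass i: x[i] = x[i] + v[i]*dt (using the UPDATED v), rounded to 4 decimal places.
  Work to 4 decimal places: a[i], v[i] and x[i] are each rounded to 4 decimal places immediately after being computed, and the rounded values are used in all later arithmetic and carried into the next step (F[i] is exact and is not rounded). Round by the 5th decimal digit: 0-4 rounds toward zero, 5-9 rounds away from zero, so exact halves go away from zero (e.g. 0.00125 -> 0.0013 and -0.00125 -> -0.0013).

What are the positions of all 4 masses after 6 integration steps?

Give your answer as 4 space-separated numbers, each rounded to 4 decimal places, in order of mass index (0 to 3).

Answer: 1.2793 7.0312 9.4157 12.7489

Derivation:
Step 0: x=[5.0000 5.0000 10.0000 14.0000] v=[0.0000 0.0000 0.0000 0.0000]
Step 1: x=[4.6875 5.1563 9.9375 13.9375] v=[-1.2500 0.6250 -0.2500 -0.2500]
Step 2: x=[4.1113 5.4473 9.8262 13.8125] v=[-2.3047 1.1641 -0.4453 -0.5000]
Step 3: x=[3.3617 5.8334 9.6903 13.6259] v=[-2.9985 1.5445 -0.5435 -0.7466]
Step 4: x=[2.5565 6.2628 9.5594 13.3808] v=[-3.2210 1.7177 -0.5238 -0.9805]
Step 5: x=[1.8231 6.6794 9.4613 13.0843] v=[-2.9336 1.6665 -0.3926 -1.1859]
Step 6: x=[1.2793 7.0312 9.4157 12.7489] v=[-2.1753 1.4072 -0.1823 -1.3417]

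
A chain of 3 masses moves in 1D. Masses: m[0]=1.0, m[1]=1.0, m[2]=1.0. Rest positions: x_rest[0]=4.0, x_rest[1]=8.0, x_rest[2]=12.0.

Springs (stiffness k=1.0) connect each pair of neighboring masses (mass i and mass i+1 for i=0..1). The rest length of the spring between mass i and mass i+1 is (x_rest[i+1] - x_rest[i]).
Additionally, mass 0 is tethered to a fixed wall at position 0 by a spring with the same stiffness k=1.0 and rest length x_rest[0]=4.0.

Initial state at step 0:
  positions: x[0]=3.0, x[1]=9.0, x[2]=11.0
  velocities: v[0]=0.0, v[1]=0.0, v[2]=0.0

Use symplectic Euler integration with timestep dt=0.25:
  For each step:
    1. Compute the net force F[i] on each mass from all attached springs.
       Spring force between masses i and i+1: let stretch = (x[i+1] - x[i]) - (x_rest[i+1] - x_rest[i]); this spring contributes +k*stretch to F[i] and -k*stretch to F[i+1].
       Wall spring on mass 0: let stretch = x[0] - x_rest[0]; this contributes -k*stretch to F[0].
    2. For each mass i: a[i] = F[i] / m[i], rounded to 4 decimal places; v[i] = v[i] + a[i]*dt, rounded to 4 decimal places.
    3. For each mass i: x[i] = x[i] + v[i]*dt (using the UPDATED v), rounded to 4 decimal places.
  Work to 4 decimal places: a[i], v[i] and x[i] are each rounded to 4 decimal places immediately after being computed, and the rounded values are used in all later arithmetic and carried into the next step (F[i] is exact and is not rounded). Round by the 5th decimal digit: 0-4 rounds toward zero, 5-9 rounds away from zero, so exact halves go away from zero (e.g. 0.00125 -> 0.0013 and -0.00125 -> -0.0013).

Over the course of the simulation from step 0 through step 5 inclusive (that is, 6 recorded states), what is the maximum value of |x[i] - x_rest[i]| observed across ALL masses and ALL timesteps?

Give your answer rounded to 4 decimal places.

Step 0: x=[3.0000 9.0000 11.0000] v=[0.0000 0.0000 0.0000]
Step 1: x=[3.1875 8.7500 11.1250] v=[0.7500 -1.0000 0.5000]
Step 2: x=[3.5235 8.3008 11.3516] v=[1.3438 -1.7969 0.9063]
Step 3: x=[3.9378 7.7437 11.6375] v=[1.6573 -2.2285 1.1436]
Step 4: x=[4.3439 7.1921 11.9301] v=[1.6243 -2.2065 1.1702]
Step 5: x=[4.6565 6.7586 12.1765] v=[1.2504 -1.7341 0.9857]
Max displacement = 1.2414

Answer: 1.2414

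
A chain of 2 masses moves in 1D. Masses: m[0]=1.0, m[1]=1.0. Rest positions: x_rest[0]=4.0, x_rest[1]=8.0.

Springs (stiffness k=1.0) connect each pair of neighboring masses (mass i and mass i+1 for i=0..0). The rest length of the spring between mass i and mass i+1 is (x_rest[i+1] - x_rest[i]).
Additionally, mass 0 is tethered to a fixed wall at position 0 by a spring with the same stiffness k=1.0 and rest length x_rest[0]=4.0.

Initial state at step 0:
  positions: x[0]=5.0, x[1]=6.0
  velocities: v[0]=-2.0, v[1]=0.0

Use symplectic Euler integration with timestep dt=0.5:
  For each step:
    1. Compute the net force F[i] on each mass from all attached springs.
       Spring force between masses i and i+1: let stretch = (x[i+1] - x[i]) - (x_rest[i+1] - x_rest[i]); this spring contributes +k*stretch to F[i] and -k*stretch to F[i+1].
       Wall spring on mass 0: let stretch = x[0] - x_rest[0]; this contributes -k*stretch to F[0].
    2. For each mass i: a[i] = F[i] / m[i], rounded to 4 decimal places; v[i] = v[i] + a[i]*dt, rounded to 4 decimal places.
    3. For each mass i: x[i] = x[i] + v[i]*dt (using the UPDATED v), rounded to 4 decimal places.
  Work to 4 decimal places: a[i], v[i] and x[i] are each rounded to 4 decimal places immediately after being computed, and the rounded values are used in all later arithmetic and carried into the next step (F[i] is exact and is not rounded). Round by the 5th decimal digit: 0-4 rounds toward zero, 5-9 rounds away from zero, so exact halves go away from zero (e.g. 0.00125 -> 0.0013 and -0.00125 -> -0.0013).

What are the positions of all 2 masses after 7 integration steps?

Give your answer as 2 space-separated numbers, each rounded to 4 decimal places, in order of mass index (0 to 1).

Step 0: x=[5.0000 6.0000] v=[-2.0000 0.0000]
Step 1: x=[3.0000 6.7500] v=[-4.0000 1.5000]
Step 2: x=[1.1875 7.5625] v=[-3.6250 1.6250]
Step 3: x=[0.6719 7.7813] v=[-1.0313 0.4375]
Step 4: x=[1.7657 7.2227] v=[2.1875 -1.1172]
Step 5: x=[3.7823 6.2999] v=[4.0332 -1.8457]
Step 6: x=[5.4828 5.7477] v=[3.4009 -1.1045]
Step 7: x=[5.8788 6.1293] v=[0.7920 0.7631]

Answer: 5.8788 6.1293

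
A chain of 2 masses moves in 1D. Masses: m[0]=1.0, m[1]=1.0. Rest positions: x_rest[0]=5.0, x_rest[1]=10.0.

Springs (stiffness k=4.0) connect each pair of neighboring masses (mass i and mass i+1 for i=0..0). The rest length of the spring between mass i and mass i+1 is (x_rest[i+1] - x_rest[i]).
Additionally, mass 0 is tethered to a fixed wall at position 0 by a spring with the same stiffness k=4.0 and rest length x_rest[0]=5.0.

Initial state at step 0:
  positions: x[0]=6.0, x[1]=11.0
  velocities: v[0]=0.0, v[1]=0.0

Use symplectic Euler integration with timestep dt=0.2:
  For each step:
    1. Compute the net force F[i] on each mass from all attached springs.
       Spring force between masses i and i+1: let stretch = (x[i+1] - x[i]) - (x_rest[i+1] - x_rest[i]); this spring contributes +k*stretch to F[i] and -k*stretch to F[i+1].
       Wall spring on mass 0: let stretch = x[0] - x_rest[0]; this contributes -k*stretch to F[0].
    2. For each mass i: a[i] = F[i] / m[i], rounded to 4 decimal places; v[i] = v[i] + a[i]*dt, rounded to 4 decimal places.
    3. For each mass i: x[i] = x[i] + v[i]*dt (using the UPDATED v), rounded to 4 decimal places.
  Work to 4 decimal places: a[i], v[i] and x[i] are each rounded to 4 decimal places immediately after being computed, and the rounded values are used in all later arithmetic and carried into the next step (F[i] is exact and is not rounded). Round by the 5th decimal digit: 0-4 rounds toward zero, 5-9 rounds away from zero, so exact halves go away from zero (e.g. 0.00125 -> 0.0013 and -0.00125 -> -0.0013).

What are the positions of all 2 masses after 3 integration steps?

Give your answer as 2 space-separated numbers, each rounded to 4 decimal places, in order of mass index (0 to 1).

Step 0: x=[6.0000 11.0000] v=[0.0000 0.0000]
Step 1: x=[5.8400 11.0000] v=[-0.8000 0.0000]
Step 2: x=[5.5712 10.9744] v=[-1.3440 -0.1280]
Step 3: x=[5.2755 10.8843] v=[-1.4784 -0.4506]

Answer: 5.2755 10.8843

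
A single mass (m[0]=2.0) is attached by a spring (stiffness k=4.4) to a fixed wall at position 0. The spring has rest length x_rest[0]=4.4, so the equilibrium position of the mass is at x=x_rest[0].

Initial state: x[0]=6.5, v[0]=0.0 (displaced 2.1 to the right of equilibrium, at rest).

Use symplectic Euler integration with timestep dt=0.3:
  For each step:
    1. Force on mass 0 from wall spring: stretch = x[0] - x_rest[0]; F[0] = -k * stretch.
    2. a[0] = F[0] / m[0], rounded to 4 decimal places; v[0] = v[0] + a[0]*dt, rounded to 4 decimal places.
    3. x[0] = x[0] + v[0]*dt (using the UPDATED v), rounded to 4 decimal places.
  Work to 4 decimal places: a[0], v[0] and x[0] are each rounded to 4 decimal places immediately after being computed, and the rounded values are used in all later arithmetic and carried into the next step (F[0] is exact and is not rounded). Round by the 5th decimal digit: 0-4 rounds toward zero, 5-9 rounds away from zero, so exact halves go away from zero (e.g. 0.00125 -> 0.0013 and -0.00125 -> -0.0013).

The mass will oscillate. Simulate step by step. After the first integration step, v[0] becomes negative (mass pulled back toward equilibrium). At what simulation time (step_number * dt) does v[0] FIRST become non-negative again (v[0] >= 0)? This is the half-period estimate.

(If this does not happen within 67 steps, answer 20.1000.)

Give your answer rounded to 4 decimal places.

Step 0: x=[6.5000] v=[0.0000]
Step 1: x=[6.0842] v=[-1.3860]
Step 2: x=[5.3349] v=[-2.4976]
Step 3: x=[4.4005] v=[-3.1146]
Step 4: x=[3.4660] v=[-3.1149]
Step 5: x=[2.7165] v=[-2.4985]
Step 6: x=[2.3003] v=[-1.3874]
Step 7: x=[2.2998] v=[-0.0016]
Step 8: x=[2.7152] v=[1.3845]
First v>=0 after going negative at step 8, time=2.4000

Answer: 2.4000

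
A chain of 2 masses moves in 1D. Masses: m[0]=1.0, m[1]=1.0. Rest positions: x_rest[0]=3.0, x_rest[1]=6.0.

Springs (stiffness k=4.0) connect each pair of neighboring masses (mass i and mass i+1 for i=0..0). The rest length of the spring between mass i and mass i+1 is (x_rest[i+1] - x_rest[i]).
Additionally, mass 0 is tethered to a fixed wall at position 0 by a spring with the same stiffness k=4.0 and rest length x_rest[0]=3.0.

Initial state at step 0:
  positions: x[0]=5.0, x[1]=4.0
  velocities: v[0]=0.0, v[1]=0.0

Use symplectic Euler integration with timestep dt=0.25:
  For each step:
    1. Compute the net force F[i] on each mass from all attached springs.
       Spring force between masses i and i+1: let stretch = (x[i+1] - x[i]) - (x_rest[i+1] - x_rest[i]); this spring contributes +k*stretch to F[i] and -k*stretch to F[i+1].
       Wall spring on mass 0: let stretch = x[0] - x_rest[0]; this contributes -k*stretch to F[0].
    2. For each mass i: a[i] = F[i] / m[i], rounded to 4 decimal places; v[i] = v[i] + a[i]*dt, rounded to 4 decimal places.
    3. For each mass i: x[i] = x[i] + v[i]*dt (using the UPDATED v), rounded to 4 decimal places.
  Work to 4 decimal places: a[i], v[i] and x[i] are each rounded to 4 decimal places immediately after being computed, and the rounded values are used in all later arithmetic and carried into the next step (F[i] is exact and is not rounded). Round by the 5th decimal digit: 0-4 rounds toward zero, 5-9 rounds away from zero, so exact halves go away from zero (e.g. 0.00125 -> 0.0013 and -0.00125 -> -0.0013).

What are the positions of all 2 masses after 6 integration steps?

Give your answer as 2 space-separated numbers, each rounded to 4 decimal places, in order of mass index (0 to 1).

Answer: 4.8013 5.2203

Derivation:
Step 0: x=[5.0000 4.0000] v=[0.0000 0.0000]
Step 1: x=[3.5000 5.0000] v=[-6.0000 4.0000]
Step 2: x=[1.5000 6.3750] v=[-8.0000 5.5000]
Step 3: x=[0.3438 7.2813] v=[-4.6250 3.6250]
Step 4: x=[0.8360 7.2032] v=[1.9687 -0.3125]
Step 5: x=[2.7110 6.2833] v=[7.4999 -3.6797]
Step 6: x=[4.8013 5.2203] v=[8.3612 -4.2520]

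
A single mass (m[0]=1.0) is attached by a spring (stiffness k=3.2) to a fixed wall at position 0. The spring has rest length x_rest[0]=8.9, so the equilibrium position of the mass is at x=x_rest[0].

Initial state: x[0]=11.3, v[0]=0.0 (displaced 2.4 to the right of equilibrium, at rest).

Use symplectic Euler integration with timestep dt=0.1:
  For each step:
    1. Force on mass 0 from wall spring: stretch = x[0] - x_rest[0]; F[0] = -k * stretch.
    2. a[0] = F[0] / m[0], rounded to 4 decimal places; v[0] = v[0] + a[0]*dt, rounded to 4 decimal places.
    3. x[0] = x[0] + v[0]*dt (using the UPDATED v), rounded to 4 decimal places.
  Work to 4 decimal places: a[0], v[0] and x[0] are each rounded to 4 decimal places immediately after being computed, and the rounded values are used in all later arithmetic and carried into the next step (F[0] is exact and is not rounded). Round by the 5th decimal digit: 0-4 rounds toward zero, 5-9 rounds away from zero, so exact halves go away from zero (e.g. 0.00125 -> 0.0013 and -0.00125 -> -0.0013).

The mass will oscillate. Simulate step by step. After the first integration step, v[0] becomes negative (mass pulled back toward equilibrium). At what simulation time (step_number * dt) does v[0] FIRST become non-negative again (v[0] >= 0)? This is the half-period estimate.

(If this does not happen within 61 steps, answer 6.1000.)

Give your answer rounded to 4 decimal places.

Answer: 1.8000

Derivation:
Step 0: x=[11.3000] v=[0.0000]
Step 1: x=[11.2232] v=[-0.7680]
Step 2: x=[11.0721] v=[-1.5114]
Step 3: x=[10.8515] v=[-2.2065]
Step 4: x=[10.5684] v=[-2.8310]
Step 5: x=[10.2319] v=[-3.3649]
Step 6: x=[9.8528] v=[-3.7911]
Step 7: x=[9.4432] v=[-4.0960]
Step 8: x=[9.0162] v=[-4.2698]
Step 9: x=[8.5855] v=[-4.3070]
Step 10: x=[8.1649] v=[-4.2064]
Step 11: x=[7.7678] v=[-3.9712]
Step 12: x=[7.4069] v=[-3.6089]
Step 13: x=[7.0938] v=[-3.1311]
Step 14: x=[6.8385] v=[-2.5531]
Step 15: x=[6.6492] v=[-1.8934]
Step 16: x=[6.5319] v=[-1.1731]
Step 17: x=[6.4904] v=[-0.4153]
Step 18: x=[6.5260] v=[0.3558]
First v>=0 after going negative at step 18, time=1.8000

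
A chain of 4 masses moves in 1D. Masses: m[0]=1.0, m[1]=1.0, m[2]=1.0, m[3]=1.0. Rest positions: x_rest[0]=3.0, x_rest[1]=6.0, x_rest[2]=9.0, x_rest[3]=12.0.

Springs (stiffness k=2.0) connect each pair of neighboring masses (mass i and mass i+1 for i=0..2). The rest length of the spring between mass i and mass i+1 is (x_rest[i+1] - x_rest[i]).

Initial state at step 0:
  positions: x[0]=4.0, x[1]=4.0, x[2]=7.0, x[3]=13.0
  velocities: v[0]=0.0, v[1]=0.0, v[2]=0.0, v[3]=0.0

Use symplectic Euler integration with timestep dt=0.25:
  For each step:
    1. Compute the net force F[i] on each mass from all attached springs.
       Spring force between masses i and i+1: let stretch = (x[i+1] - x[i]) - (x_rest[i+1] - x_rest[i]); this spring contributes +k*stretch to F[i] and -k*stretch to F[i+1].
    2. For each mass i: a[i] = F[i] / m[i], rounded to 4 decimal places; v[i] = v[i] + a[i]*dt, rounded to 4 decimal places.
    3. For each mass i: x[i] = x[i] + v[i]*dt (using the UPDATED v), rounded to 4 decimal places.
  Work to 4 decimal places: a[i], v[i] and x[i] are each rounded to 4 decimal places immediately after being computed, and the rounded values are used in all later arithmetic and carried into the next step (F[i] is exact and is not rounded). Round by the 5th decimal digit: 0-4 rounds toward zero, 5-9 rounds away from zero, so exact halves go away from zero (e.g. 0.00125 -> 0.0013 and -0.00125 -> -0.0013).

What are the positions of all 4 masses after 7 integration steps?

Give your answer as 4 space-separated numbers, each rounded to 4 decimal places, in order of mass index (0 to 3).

Answer: 1.2655 6.7347 9.7347 10.2655

Derivation:
Step 0: x=[4.0000 4.0000 7.0000 13.0000] v=[0.0000 0.0000 0.0000 0.0000]
Step 1: x=[3.6250 4.3750 7.3750 12.6250] v=[-1.5000 1.5000 1.5000 -1.5000]
Step 2: x=[2.9688 5.0313 8.0313 11.9688] v=[-2.6250 2.6250 2.6250 -2.6250]
Step 3: x=[2.1954 5.8048 8.8048 11.1954] v=[-3.0938 3.0938 3.0938 -3.0938]
Step 4: x=[1.4981 6.5021 9.5021 10.4981] v=[-2.7891 2.7891 2.7891 -2.7891]
Step 5: x=[1.0513 6.9489 9.9489 10.0513] v=[-1.7871 1.7871 1.7871 -1.7871]
Step 6: x=[0.9667 7.0335 10.0335 9.9667] v=[-0.3383 0.3383 0.3383 -0.3383]
Step 7: x=[1.2655 6.7347 9.7347 10.2655] v=[1.1951 -1.1951 -1.1951 1.1951]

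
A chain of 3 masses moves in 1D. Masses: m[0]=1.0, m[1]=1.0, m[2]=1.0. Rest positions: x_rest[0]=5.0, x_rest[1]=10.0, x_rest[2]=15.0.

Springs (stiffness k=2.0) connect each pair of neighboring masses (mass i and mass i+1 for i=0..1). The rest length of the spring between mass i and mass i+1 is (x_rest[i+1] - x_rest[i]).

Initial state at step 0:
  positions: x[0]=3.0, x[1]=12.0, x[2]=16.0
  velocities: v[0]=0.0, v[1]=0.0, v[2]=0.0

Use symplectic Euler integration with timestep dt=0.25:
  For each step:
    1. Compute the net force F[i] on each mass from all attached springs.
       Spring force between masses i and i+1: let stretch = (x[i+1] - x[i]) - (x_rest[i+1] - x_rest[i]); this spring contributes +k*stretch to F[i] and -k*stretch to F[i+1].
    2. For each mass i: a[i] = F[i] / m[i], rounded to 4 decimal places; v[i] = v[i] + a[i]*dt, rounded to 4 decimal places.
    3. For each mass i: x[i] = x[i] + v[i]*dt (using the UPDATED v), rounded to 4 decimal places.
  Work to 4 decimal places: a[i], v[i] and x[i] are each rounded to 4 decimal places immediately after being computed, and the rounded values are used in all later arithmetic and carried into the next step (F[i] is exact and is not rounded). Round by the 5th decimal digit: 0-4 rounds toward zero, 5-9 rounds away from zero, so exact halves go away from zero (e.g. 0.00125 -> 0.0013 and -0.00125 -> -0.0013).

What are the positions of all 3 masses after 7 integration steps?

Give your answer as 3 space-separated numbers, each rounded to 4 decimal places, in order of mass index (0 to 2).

Step 0: x=[3.0000 12.0000 16.0000] v=[0.0000 0.0000 0.0000]
Step 1: x=[3.5000 11.3750 16.1250] v=[2.0000 -2.5000 0.5000]
Step 2: x=[4.3594 10.3594 16.2813] v=[3.4375 -4.0625 0.6250]
Step 3: x=[5.3438 9.3340 16.3223] v=[3.9375 -4.1016 0.1641]
Step 4: x=[6.2020 8.6834 16.1148] v=[3.4326 -2.6026 -0.8301]
Step 5: x=[6.7453 8.6515 15.6034] v=[2.1733 -0.1276 -2.0458]
Step 6: x=[6.9019 9.2503 14.8480] v=[0.6264 2.3953 -3.0218]
Step 7: x=[6.7271 10.2553 14.0178] v=[-0.6994 4.0200 -3.3207]

Answer: 6.7271 10.2553 14.0178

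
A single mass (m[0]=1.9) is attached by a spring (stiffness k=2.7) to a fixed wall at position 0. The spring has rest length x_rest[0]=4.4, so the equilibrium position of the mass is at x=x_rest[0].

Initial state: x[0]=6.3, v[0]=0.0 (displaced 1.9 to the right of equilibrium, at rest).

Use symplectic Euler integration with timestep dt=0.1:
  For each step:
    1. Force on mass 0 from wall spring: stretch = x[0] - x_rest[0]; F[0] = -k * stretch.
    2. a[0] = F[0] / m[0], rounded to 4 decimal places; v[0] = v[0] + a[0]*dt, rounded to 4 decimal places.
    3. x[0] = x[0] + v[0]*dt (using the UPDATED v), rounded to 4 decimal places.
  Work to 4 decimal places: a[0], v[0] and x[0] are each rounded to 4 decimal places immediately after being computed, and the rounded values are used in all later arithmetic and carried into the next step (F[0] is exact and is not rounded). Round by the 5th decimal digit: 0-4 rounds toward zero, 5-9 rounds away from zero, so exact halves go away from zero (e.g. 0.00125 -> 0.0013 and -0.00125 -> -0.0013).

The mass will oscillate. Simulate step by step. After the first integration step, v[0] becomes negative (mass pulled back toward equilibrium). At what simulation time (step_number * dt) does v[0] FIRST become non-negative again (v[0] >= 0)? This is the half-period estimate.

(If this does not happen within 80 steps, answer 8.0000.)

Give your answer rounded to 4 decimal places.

Step 0: x=[6.3000] v=[0.0000]
Step 1: x=[6.2730] v=[-0.2700]
Step 2: x=[6.2194] v=[-0.5362]
Step 3: x=[6.1399] v=[-0.7948]
Step 4: x=[6.0357] v=[-1.0421]
Step 5: x=[5.9083] v=[-1.2745]
Step 6: x=[5.7594] v=[-1.4888]
Step 7: x=[5.5912] v=[-1.6820]
Step 8: x=[5.4061] v=[-1.8513]
Step 9: x=[5.2067] v=[-1.9943]
Step 10: x=[4.9958] v=[-2.1089]
Step 11: x=[4.7764] v=[-2.1936]
Step 12: x=[4.5517] v=[-2.2471]
Step 13: x=[4.3248] v=[-2.2687]
Step 14: x=[4.0990] v=[-2.2580]
Step 15: x=[3.8775] v=[-2.2152]
Step 16: x=[3.6634] v=[-2.1410]
Step 17: x=[3.4598] v=[-2.0363]
Step 18: x=[3.2695] v=[-1.9027]
Step 19: x=[3.0953] v=[-1.7421]
Step 20: x=[2.9396] v=[-1.5567]
Step 21: x=[2.8047] v=[-1.3492]
Step 22: x=[2.6925] v=[-1.1225]
Step 23: x=[2.6045] v=[-0.8799]
Step 24: x=[2.5420] v=[-0.6248]
Step 25: x=[2.5059] v=[-0.3608]
Step 26: x=[2.4967] v=[-0.0916]
Step 27: x=[2.5146] v=[0.1789]
First v>=0 after going negative at step 27, time=2.7000

Answer: 2.7000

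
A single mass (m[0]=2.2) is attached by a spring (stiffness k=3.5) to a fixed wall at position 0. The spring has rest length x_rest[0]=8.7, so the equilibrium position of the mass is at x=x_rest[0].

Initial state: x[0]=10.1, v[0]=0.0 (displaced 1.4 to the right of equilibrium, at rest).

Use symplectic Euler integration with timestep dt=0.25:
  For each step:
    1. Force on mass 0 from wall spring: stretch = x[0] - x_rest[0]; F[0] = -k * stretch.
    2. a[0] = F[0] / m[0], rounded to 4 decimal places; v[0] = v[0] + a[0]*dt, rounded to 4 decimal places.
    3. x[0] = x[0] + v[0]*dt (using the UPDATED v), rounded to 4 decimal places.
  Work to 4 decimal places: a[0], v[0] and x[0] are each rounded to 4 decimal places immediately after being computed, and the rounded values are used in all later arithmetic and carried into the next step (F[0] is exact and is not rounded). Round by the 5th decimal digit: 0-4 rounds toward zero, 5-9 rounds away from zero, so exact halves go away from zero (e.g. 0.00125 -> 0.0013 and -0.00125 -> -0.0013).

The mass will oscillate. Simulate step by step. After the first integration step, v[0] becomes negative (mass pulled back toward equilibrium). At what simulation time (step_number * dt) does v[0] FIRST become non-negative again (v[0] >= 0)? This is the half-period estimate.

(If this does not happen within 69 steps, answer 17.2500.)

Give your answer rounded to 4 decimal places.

Answer: 2.5000

Derivation:
Step 0: x=[10.1000] v=[0.0000]
Step 1: x=[9.9608] v=[-0.5568]
Step 2: x=[9.6962] v=[-1.0583]
Step 3: x=[9.3326] v=[-1.4545]
Step 4: x=[8.9061] v=[-1.7061]
Step 5: x=[8.4591] v=[-1.7881]
Step 6: x=[8.0360] v=[-1.6923]
Step 7: x=[7.6790] v=[-1.4282]
Step 8: x=[7.4235] v=[-1.0221]
Step 9: x=[7.2949] v=[-0.5144]
Step 10: x=[7.3060] v=[0.0445]
First v>=0 after going negative at step 10, time=2.5000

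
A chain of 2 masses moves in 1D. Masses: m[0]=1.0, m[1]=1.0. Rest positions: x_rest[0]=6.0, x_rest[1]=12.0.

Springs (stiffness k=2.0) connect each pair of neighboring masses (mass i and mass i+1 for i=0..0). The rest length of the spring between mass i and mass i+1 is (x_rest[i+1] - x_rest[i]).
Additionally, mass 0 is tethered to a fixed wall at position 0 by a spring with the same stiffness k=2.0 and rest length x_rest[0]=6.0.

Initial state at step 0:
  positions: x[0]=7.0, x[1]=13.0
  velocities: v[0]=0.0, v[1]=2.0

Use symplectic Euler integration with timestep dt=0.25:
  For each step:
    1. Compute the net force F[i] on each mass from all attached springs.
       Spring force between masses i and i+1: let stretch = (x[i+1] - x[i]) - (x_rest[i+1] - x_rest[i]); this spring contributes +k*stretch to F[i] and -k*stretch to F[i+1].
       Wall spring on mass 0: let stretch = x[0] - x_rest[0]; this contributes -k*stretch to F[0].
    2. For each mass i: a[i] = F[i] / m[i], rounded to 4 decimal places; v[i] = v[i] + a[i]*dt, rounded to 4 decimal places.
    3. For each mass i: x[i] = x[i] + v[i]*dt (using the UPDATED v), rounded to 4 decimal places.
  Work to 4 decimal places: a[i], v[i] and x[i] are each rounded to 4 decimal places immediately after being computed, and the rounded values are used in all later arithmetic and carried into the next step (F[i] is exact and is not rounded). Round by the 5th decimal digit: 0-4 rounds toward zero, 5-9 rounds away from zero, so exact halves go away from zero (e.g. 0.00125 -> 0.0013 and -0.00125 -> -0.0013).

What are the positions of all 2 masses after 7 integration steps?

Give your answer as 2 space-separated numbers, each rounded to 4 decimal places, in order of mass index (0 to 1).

Step 0: x=[7.0000 13.0000] v=[0.0000 2.0000]
Step 1: x=[6.8750 13.5000] v=[-0.5000 2.0000]
Step 2: x=[6.7188 13.9219] v=[-0.6250 1.6875]
Step 3: x=[6.6231 14.1934] v=[-0.3829 1.0860]
Step 4: x=[6.6458 14.2686] v=[0.0907 0.3009]
Step 5: x=[6.7906 14.1410] v=[0.5792 -0.5105]
Step 6: x=[7.0054 13.8446] v=[0.8591 -1.1857]
Step 7: x=[7.1994 13.4433] v=[0.7760 -1.6053]

Answer: 7.1994 13.4433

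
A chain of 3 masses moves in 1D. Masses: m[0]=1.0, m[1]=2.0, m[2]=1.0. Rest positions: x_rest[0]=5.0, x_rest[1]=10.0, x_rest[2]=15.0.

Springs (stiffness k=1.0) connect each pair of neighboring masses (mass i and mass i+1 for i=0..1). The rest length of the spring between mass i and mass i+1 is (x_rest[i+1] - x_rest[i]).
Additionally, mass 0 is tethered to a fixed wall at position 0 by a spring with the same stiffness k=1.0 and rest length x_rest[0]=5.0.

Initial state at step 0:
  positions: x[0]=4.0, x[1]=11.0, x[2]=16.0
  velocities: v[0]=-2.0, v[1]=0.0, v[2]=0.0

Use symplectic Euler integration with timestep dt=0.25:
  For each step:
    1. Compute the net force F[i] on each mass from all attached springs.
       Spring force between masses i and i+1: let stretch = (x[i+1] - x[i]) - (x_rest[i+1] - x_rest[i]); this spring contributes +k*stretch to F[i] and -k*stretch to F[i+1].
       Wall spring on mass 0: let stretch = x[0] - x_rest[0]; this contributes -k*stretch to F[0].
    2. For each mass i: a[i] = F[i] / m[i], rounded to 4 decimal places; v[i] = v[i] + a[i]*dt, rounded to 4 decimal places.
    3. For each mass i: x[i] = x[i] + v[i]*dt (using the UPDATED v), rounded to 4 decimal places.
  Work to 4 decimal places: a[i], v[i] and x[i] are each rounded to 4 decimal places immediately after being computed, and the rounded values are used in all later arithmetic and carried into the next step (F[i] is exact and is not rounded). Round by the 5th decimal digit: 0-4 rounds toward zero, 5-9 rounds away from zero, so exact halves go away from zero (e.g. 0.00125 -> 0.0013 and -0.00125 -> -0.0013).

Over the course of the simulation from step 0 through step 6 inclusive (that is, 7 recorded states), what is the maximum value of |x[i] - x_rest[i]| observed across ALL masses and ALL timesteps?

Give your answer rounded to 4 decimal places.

Step 0: x=[4.0000 11.0000 16.0000] v=[-2.0000 0.0000 0.0000]
Step 1: x=[3.6875 10.9375 16.0000] v=[-1.2500 -0.2500 0.0000]
Step 2: x=[3.5977 10.8066 15.9961] v=[-0.3594 -0.5235 -0.0156]
Step 3: x=[3.7336 10.6126 15.9804] v=[0.5434 -0.7759 -0.0630]
Step 4: x=[4.0661 10.3714 15.9417] v=[1.3298 -0.9648 -0.1550]
Step 5: x=[4.5385 10.1072 15.8673] v=[1.8896 -1.0567 -0.2976]
Step 6: x=[5.0753 9.8490 15.7454] v=[2.1472 -1.0328 -0.4876]
Max displacement = 1.4023

Answer: 1.4023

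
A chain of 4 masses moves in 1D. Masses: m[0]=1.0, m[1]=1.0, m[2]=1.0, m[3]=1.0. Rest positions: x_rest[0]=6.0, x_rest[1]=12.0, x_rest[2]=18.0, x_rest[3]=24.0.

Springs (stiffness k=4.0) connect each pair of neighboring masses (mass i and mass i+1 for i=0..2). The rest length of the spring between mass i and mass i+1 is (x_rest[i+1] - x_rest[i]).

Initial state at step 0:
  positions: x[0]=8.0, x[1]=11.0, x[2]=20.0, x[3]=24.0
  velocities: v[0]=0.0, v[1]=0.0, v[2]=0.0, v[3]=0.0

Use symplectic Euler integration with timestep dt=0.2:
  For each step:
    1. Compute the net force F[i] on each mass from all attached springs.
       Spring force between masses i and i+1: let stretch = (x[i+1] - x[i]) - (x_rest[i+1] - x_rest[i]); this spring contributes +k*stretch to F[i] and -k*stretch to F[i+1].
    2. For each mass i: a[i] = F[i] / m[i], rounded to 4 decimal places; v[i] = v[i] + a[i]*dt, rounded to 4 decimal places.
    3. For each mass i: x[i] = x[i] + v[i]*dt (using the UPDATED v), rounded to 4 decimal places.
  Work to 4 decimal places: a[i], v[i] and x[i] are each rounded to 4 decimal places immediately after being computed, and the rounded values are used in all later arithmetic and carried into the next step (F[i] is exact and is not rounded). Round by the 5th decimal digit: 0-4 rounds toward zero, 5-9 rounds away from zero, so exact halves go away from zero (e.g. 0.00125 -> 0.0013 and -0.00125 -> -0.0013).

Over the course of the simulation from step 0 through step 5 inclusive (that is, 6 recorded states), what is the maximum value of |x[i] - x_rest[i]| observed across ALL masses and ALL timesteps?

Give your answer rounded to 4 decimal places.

Step 0: x=[8.0000 11.0000 20.0000 24.0000] v=[0.0000 0.0000 0.0000 0.0000]
Step 1: x=[7.5200 11.9600 19.2000 24.3200] v=[-2.4000 4.8000 -4.0000 1.6000]
Step 2: x=[6.7904 13.3680 18.0608 24.7808] v=[-3.6480 7.0400 -5.6960 2.3040]
Step 3: x=[6.1532 14.4744 17.2460 25.1264] v=[-3.1859 5.5322 -4.0742 1.7280]
Step 4: x=[5.8874 14.6929 17.2486 25.1711] v=[-1.3289 1.0925 0.0128 0.2237]
Step 5: x=[6.0705 13.9114 18.1098 24.9082] v=[0.9155 -3.9073 4.3062 -1.3143]
Max displacement = 2.6929

Answer: 2.6929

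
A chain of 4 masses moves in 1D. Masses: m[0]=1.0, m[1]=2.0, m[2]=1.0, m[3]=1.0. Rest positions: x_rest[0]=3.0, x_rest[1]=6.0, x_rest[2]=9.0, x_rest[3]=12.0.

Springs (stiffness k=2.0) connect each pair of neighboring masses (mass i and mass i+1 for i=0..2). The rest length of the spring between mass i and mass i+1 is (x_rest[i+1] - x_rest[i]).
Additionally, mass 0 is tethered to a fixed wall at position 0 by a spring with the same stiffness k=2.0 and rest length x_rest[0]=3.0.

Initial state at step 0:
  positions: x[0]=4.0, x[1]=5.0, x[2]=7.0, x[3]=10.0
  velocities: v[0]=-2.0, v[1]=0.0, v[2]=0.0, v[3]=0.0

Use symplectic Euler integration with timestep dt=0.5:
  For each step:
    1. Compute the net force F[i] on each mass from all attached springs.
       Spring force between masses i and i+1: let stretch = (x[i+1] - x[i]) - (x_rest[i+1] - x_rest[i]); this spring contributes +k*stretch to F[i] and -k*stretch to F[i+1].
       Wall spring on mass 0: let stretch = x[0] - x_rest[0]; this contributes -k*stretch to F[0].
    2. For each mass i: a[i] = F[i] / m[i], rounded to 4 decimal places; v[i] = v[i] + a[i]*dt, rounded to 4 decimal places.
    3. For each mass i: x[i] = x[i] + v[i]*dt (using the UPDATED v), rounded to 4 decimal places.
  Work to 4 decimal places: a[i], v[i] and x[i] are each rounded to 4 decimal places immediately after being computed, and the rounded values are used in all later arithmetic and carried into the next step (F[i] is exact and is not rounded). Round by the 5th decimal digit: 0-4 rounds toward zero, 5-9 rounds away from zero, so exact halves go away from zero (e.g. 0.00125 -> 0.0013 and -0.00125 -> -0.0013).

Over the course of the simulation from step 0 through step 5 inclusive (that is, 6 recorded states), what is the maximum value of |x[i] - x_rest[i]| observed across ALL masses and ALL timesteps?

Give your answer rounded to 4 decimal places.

Answer: 2.8750

Derivation:
Step 0: x=[4.0000 5.0000 7.0000 10.0000] v=[-2.0000 0.0000 0.0000 0.0000]
Step 1: x=[1.5000 5.2500 7.5000 10.0000] v=[-5.0000 0.5000 1.0000 0.0000]
Step 2: x=[0.1250 5.1250 8.1250 10.2500] v=[-2.7500 -0.2500 1.2500 0.5000]
Step 3: x=[1.1875 4.5000 8.3125 10.9375] v=[2.1250 -1.2500 0.3750 1.3750]
Step 4: x=[3.3125 4.0000 7.9063 11.8125] v=[4.2500 -1.0000 -0.8125 1.7500]
Step 5: x=[4.1250 4.3047 7.5000 12.2344] v=[1.6250 0.6094 -0.8126 0.8438]
Max displacement = 2.8750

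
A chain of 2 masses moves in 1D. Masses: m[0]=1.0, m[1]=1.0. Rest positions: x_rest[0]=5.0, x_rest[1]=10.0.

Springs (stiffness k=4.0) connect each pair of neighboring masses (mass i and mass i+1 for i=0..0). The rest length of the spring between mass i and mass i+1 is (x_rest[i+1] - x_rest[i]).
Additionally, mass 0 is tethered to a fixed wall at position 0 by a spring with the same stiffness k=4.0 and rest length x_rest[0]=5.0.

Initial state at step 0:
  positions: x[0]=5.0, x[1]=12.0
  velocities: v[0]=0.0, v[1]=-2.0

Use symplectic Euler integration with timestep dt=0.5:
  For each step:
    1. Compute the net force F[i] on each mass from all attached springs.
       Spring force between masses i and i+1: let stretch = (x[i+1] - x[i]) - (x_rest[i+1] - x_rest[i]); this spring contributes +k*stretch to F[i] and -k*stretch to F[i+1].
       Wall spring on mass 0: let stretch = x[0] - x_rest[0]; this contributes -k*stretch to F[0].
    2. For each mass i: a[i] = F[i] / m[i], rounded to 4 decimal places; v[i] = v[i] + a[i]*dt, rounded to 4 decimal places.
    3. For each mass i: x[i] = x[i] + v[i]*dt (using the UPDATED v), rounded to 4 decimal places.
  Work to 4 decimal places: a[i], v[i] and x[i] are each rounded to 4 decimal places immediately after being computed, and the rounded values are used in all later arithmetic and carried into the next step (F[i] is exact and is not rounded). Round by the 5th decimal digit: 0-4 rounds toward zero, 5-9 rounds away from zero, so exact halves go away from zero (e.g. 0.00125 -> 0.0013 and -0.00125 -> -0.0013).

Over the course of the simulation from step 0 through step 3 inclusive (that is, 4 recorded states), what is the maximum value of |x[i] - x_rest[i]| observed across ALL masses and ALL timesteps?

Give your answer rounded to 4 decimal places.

Answer: 3.0000

Derivation:
Step 0: x=[5.0000 12.0000] v=[0.0000 -2.0000]
Step 1: x=[7.0000 9.0000] v=[4.0000 -6.0000]
Step 2: x=[4.0000 9.0000] v=[-6.0000 0.0000]
Step 3: x=[2.0000 9.0000] v=[-4.0000 0.0000]
Max displacement = 3.0000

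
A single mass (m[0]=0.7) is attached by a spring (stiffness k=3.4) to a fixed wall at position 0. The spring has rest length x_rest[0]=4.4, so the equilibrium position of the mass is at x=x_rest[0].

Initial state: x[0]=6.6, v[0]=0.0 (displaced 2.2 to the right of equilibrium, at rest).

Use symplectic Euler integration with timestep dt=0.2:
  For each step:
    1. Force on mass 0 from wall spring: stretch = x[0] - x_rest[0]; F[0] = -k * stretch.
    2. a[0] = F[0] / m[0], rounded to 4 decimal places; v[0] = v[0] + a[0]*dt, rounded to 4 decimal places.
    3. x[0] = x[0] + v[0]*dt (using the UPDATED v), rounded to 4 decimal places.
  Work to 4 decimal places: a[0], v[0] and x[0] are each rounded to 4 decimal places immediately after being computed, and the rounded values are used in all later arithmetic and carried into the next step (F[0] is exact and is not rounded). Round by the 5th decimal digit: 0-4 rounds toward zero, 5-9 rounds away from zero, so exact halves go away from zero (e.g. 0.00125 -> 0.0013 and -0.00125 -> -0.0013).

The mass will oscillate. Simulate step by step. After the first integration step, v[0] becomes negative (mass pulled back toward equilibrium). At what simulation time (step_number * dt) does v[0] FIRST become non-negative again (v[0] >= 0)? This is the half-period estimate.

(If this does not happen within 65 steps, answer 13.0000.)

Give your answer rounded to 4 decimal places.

Answer: 1.6000

Derivation:
Step 0: x=[6.6000] v=[0.0000]
Step 1: x=[6.1726] v=[-2.1371]
Step 2: x=[5.4008] v=[-3.8591]
Step 3: x=[4.4345] v=[-4.8313]
Step 4: x=[3.4615] v=[-4.8648]
Step 5: x=[2.6709] v=[-3.9531]
Step 6: x=[2.2162] v=[-2.2734]
Step 7: x=[2.1858] v=[-0.1520]
Step 8: x=[2.5856] v=[1.9989]
First v>=0 after going negative at step 8, time=1.6000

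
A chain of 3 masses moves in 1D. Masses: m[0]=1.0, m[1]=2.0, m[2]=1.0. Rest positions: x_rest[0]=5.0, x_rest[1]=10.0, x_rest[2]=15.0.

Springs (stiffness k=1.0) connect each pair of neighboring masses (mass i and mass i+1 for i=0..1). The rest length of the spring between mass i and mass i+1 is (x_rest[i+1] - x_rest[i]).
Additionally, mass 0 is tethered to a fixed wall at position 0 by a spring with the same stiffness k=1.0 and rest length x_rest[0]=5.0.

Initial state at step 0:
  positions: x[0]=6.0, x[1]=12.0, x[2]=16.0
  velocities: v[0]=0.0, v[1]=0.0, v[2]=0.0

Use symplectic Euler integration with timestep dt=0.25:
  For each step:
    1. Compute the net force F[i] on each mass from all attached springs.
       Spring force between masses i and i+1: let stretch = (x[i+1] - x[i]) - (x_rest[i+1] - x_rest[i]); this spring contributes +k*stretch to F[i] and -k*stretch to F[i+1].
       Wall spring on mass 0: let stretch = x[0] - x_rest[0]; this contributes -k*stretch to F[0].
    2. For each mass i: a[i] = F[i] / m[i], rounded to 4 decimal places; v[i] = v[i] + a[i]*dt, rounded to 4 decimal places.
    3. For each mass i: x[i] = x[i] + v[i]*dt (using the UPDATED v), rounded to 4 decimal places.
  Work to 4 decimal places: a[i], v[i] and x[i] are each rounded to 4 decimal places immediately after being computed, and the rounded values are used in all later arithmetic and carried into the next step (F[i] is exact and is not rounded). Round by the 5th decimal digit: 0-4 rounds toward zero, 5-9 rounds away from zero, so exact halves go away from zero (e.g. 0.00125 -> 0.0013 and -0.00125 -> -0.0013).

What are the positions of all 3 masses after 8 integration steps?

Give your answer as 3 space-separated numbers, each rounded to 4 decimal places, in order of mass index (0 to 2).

Answer: 5.5058 10.6874 16.9587

Derivation:
Step 0: x=[6.0000 12.0000 16.0000] v=[0.0000 0.0000 0.0000]
Step 1: x=[6.0000 11.9375 16.0625] v=[0.0000 -0.2500 0.2500]
Step 2: x=[5.9961 11.8184 16.1797] v=[-0.0156 -0.4766 0.4688]
Step 3: x=[5.9813 11.6536 16.3368] v=[-0.0591 -0.6592 0.6285]
Step 4: x=[5.9472 11.4579 16.5137] v=[-0.1364 -0.7829 0.7077]
Step 5: x=[5.8858 11.2480 16.6872] v=[-0.2455 -0.8398 0.6938]
Step 6: x=[5.7917 11.0405 16.8332] v=[-0.3764 -0.8302 0.5840]
Step 7: x=[5.6637 10.8500 16.9297] v=[-0.5121 -0.7622 0.3858]
Step 8: x=[5.5058 10.6874 16.9587] v=[-0.6315 -0.6505 0.1159]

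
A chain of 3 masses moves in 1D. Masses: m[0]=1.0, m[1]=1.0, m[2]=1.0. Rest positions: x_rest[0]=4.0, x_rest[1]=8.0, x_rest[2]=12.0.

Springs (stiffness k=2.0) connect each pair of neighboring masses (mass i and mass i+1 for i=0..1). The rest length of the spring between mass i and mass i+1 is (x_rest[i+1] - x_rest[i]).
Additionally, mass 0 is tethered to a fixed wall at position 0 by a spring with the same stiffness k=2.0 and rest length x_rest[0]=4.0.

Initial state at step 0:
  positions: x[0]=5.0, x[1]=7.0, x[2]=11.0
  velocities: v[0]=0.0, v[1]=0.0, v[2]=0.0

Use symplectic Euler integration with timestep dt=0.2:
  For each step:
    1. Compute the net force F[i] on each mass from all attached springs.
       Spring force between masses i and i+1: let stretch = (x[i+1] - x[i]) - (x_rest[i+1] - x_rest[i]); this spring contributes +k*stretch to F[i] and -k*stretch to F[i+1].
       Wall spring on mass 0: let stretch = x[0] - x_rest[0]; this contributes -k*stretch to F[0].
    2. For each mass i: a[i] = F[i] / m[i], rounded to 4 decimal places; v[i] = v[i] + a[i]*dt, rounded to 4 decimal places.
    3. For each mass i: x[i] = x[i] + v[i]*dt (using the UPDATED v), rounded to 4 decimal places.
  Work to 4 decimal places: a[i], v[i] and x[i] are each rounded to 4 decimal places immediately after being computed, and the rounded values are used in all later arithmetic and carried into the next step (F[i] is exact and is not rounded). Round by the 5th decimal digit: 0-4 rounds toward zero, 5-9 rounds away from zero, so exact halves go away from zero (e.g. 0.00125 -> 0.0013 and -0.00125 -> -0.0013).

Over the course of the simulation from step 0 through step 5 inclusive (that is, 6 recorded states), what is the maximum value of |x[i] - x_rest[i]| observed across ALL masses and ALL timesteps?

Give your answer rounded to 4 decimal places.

Answer: 1.1127

Derivation:
Step 0: x=[5.0000 7.0000 11.0000] v=[0.0000 0.0000 0.0000]
Step 1: x=[4.7600 7.1600 11.0000] v=[-1.2000 0.8000 0.0000]
Step 2: x=[4.3312 7.4352 11.0128] v=[-2.1440 1.3760 0.0640]
Step 3: x=[3.8042 7.7483 11.0594] v=[-2.6349 1.5654 0.2330]
Step 4: x=[3.2884 8.0107 11.1611] v=[-2.5789 1.3122 0.5086]
Step 5: x=[2.8873 8.1474 11.3308] v=[-2.0053 0.6834 0.8484]
Max displacement = 1.1127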